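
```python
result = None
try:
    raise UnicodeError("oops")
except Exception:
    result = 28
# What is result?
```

Step-by-step execution trace:
1. `raise UnicodeError(...)` raises UnicodeError.
2. `except Exception` matches (UnicodeError is a subclass of Exception) → result = 28.
Result: 28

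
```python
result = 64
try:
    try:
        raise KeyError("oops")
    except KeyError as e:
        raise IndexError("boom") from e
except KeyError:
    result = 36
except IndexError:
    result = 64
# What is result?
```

Step-by-step execution trace:
1. Inner try raises KeyError; inner `except KeyError as e` catches it.
2. `raise IndexError(...) from e` raises IndexError (KeyError is attached as __cause__, but only IndexError is active).
3. Outer `except KeyError` does not match IndexError; skipped.
4. Outer `except IndexError` matches → result = 64.
Result: 64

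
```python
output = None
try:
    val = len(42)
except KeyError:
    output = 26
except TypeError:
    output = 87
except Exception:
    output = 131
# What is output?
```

Step-by-step execution trace:
1. `val = len(42)` raises TypeError.
2. `except KeyError` does not match TypeError; skipped.
3. `except TypeError` matches → output = 87.
4. Remaining except clauses are skipped.
Result: 87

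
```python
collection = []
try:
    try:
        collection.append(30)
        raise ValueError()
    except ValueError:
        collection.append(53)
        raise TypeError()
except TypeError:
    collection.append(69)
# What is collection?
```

Step-by-step execution trace:
1. Inner try: `collection.append(30)` → collection = [30].
2. `raise ValueError()` raises ValueError.
3. Inner `except ValueError` matches → `collection.append(53)` → collection = [30, 53].
4. `raise TypeError()` raises TypeError; propagates to outer try.
5. Outer `except TypeError` matches → `collection.append(69)` → collection = [30, 53, 69].
Result: [30, 53, 69]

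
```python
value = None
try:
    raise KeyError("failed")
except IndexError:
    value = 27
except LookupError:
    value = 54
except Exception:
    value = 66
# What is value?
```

Step-by-step execution trace:
1. `raise KeyError(...)` raises KeyError.
2. `except IndexError` does not match (KeyError is not a subclass of IndexError); skipped.
3. `except LookupError` matches (KeyError is a subclass of LookupError) → value = 54.
4. `except Exception` is not reached.
Result: 54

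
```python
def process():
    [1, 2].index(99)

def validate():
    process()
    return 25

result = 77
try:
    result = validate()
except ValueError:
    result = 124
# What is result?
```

Step-by-step execution trace:
1. result starts at 77.
2. try: `validate()` calls `process()`.
3. `process()` evaluates `[1, 2].index(99)`, which raises ValueError; it propagates through validate (uncaught).
4. `return 25` in validate is not reached; the assignment to result does not complete.
5. `except ValueError` matches → result = 124.
Result: 124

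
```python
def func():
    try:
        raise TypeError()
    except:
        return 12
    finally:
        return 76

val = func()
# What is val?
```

Step-by-step execution trace:
1. `func()` enters try: `raise TypeError()` raises TypeError.
2. bare `except` matches → `return 12` sets pending return value 12.
3. Before returning, `finally: return 76` runs and overrides the pending return.
4. func() returns 76 → val = 76.
Result: 76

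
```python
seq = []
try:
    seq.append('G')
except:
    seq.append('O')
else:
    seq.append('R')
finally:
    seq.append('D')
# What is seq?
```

Step-by-step execution trace:
1. try: `seq.append('G')` → seq = ['G']. No exception raised.
2. `except` is skipped.
3. `else` runs: `seq.append('R')` → seq = ['G', 'R'].
4. `finally` always runs: `seq.append('D')` → seq = ['G', 'R', 'D'].
Result: ['G', 'R', 'D']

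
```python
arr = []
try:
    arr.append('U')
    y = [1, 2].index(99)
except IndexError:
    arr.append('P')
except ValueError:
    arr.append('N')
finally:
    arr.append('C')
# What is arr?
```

Step-by-step execution trace:
1. try: `arr.append('U')` → arr = ['U'].
2. `y = [1, 2].index(99)` raises ValueError.
3. `except IndexError` does not match ValueError; skipped.
4. `except ValueError` matches → `arr.append('N')` → arr = ['U', 'N'].
5. finally always runs: `arr.append('C')` → arr = ['U', 'N', 'C'].
Result: ['U', 'N', 'C']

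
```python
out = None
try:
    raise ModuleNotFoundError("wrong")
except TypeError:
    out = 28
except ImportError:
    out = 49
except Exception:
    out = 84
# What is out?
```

Step-by-step execution trace:
1. `raise ModuleNotFoundError(...)` raises ModuleNotFoundError.
2. `except TypeError` does not match (ModuleNotFoundError is not a subclass of TypeError); skipped.
3. `except ImportError` matches (ModuleNotFoundError is a subclass of ImportError) → out = 49.
4. `except Exception` is not reached.
Result: 49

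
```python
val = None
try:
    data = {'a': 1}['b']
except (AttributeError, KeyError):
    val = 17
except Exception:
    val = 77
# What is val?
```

Step-by-step execution trace:
1. `data = {'a': 1}['b']` raises KeyError.
2. `except (AttributeError, KeyError)` matches (KeyError is in the tuple) → val = 17.
3. `except Exception` is not reached.
Result: 17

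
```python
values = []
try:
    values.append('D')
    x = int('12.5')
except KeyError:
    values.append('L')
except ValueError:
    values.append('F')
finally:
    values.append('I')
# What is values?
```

Step-by-step execution trace:
1. try: `values.append('D')` → values = ['D'].
2. `x = int('12.5')` raises ValueError.
3. `except KeyError` does not match ValueError; skipped.
4. `except ValueError` matches → `values.append('F')` → values = ['D', 'F'].
5. finally always runs: `values.append('I')` → values = ['D', 'F', 'I'].
Result: ['D', 'F', 'I']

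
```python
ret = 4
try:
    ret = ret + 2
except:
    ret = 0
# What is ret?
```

Step-by-step execution trace:
1. ret starts at 4.
2. try: `ret = ret + 2` → ret = 6. No exception raised.
3. `except` is skipped.
Result: 6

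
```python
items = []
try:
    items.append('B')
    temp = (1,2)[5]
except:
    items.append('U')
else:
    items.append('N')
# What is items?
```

Step-by-step execution trace:
1. try: `items.append('B')` → items = ['B'].
2. `temp = (1,2)[5]` raises IndexError.
3. bare `except` matches → `items.append('U')` → items = ['B', 'U'].
4. `else` is skipped (an exception was raised).
Result: ['B', 'U']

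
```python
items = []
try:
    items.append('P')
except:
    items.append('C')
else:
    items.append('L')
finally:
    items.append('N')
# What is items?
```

Step-by-step execution trace:
1. try: `items.append('P')` → items = ['P']. No exception raised.
2. `except` is skipped.
3. `else` runs: `items.append('L')` → items = ['P', 'L'].
4. `finally` always runs: `items.append('N')` → items = ['P', 'L', 'N'].
Result: ['P', 'L', 'N']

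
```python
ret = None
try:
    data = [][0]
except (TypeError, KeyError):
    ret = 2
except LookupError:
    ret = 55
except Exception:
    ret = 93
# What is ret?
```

Step-by-step execution trace:
1. `data = [][0]` raises IndexError.
2. `except (TypeError, KeyError)` does not match IndexError; skipped.
3. `except LookupError` matches (IndexError is a subclass of LookupError) → ret = 55.
4. `except Exception` is not reached.
Result: 55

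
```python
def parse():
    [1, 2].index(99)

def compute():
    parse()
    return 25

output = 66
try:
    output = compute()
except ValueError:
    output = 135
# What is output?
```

Step-by-step execution trace:
1. output starts at 66.
2. try: `compute()` calls `parse()`.
3. `parse()` evaluates `[1, 2].index(99)`, which raises ValueError; it propagates through compute (uncaught).
4. `return 25` in compute is not reached; the assignment to output does not complete.
5. `except ValueError` matches → output = 135.
Result: 135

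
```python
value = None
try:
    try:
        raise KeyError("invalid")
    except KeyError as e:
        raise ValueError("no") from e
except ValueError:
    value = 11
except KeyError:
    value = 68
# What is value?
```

Step-by-step execution trace:
1. Inner try raises KeyError; inner `except KeyError as e` catches it.
2. `raise ValueError(...) from e` raises ValueError (KeyError is attached as __cause__, but only ValueError is active).
3. Outer `except ValueError` matches → value = 11.
4. `except KeyError` is not reached.
Result: 11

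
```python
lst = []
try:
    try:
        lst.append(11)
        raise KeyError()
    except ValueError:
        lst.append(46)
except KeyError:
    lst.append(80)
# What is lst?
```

Step-by-step execution trace:
1. Inner try: `lst.append(11)` → lst = [11].
2. `raise KeyError()` raises KeyError.
3. Inner `except ValueError` does not match KeyError; exception propagates to outer try.
4. Outer `except KeyError` matches → `lst.append(80)` → lst = [11, 80].
Result: [11, 80]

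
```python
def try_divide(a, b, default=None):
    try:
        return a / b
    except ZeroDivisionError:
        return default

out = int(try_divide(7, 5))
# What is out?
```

Step-by-step execution trace:
1. `try_divide(7, 5)` enters try: `return 7 / 5` → returns 1.4. No exception raised.
2. `except ZeroDivisionError` is skipped.
3. `int(1.4)` → 1 → out = 1.
Result: 1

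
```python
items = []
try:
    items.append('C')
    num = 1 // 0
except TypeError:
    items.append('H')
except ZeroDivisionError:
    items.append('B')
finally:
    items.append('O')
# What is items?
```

Step-by-step execution trace:
1. try: `items.append('C')` → items = ['C'].
2. `num = 1 // 0` raises ZeroDivisionError.
3. `except TypeError` does not match ZeroDivisionError; skipped.
4. `except ZeroDivisionError` matches → `items.append('B')` → items = ['C', 'B'].
5. finally always runs: `items.append('O')` → items = ['C', 'B', 'O'].
Result: ['C', 'B', 'O']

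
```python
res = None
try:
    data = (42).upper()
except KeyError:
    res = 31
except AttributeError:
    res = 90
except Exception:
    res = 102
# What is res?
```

Step-by-step execution trace:
1. `data = (42).upper()` raises AttributeError.
2. `except KeyError` does not match AttributeError; skipped.
3. `except AttributeError` matches → res = 90.
4. Remaining except clauses are skipped.
Result: 90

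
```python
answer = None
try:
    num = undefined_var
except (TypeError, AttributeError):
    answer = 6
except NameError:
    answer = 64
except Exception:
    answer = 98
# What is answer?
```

Step-by-step execution trace:
1. `num = undefined_var` raises NameError.
2. `except (TypeError, AttributeError)` does not match NameError; skipped.
3. `except NameError` matches (exact type match) → answer = 64.
4. `except Exception` is not reached.
Result: 64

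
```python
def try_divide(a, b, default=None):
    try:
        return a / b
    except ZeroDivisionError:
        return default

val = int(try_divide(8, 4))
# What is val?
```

Step-by-step execution trace:
1. `try_divide(8, 4)` enters try: `return 8 / 4` → returns 2.0. No exception raised.
2. `except ZeroDivisionError` is skipped.
3. `int(2.0)` → 2 → val = 2.
Result: 2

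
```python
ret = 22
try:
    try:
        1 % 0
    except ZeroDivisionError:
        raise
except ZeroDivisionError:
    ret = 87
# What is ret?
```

Step-by-step execution trace:
1. Inner try: `1 % 0` raises ZeroDivisionError.
2. Inner `except ZeroDivisionError` matches; bare `raise` re-raises the same ZeroDivisionError.
3. Outer `except ZeroDivisionError` matches → ret = 87.
Result: 87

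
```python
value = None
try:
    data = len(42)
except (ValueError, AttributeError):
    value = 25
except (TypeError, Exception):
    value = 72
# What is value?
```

Step-by-step execution trace:
1. `data = len(42)` raises TypeError.
2. `except (ValueError, AttributeError)` does not match TypeError; skipped.
3. `except (TypeError, Exception)` matches (TypeError is in the tuple) → value = 72.
Result: 72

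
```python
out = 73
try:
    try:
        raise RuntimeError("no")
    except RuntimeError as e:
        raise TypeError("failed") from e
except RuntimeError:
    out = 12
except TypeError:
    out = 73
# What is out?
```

Step-by-step execution trace:
1. Inner try raises RuntimeError; inner `except RuntimeError as e` catches it.
2. `raise TypeError(...) from e` raises TypeError (RuntimeError is attached as __cause__, but only TypeError is active).
3. Outer `except RuntimeError` does not match TypeError; skipped.
4. Outer `except TypeError` matches → out = 73.
Result: 73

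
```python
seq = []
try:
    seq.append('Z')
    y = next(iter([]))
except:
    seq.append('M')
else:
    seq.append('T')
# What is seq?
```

Step-by-step execution trace:
1. try: `seq.append('Z')` → seq = ['Z'].
2. `y = next(iter([]))` raises StopIteration.
3. bare `except` matches → `seq.append('M')` → seq = ['Z', 'M'].
4. `else` is skipped (an exception was raised).
Result: ['Z', 'M']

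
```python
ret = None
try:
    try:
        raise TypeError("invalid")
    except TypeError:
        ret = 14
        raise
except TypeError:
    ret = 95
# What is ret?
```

Step-by-step execution trace:
1. Inner try: `raise TypeError("invalid")` raises TypeError.
2. Inner `except TypeError` matches → ret = 14.
3. bare `raise` re-raises the same TypeError.
4. Outer `except TypeError` matches → ret = 95.
Result: 95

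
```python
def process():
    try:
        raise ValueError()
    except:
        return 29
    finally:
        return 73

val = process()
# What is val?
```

Step-by-step execution trace:
1. `process()` enters try: `raise ValueError()` raises ValueError.
2. bare `except` matches → `return 29` sets pending return value 29.
3. Before returning, `finally: return 73` runs and overrides the pending return.
4. process() returns 73 → val = 73.
Result: 73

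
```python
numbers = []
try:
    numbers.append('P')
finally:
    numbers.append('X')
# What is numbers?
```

Step-by-step execution trace:
1. try: `numbers.append('P')` → numbers = ['P'].
2. The try body completes without raising.
3. finally always runs: `numbers.append('X')` → numbers = ['P', 'X'].
Result: ['P', 'X']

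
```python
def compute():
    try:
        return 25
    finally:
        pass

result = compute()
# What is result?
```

Step-by-step execution trace:
1. `compute()` enters try: `return 25` sets pending return value 25.
2. Before returning, `finally: pass` runs (no effect).
3. compute() returns 25 → result = 25.
Result: 25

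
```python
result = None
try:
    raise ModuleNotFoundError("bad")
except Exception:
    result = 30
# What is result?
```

Step-by-step execution trace:
1. `raise ModuleNotFoundError(...)` raises ModuleNotFoundError.
2. `except Exception` matches (ModuleNotFoundError is a subclass of Exception) → result = 30.
Result: 30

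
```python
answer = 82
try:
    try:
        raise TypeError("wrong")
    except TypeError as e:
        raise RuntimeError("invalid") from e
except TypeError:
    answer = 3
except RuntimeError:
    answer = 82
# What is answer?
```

Step-by-step execution trace:
1. Inner try raises TypeError; inner `except TypeError as e` catches it.
2. `raise RuntimeError(...) from e` raises RuntimeError (TypeError is attached as __cause__, but only RuntimeError is active).
3. Outer `except TypeError` does not match RuntimeError; skipped.
4. Outer `except RuntimeError` matches → answer = 82.
Result: 82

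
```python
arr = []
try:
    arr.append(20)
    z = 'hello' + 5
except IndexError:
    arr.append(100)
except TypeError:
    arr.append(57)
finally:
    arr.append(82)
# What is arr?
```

Step-by-step execution trace:
1. try: `arr.append(20)` → arr = [20].
2. `z = 'hello' + 5` raises TypeError.
3. `except IndexError` does not match TypeError; skipped.
4. `except TypeError` matches → `arr.append(57)` → arr = [20, 57].
5. finally always runs: `arr.append(82)` → arr = [20, 57, 82].
Result: [20, 57, 82]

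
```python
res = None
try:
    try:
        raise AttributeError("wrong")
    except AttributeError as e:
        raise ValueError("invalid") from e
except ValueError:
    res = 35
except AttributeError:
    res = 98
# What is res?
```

Step-by-step execution trace:
1. Inner try raises AttributeError; inner `except AttributeError as e` catches it.
2. `raise ValueError(...) from e` raises ValueError (AttributeError is attached as __cause__, but only ValueError is active).
3. Outer `except ValueError` matches → res = 35.
4. `except AttributeError` is not reached.
Result: 35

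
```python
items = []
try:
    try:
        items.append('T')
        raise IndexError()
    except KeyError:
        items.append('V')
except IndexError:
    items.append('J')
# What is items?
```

Step-by-step execution trace:
1. Inner try: `items.append('T')` → items = ['T'].
2. `raise IndexError()` raises IndexError.
3. Inner `except KeyError` does not match IndexError; exception propagates to outer try.
4. Outer `except IndexError` matches → `items.append('J')` → items = ['T', 'J'].
Result: ['T', 'J']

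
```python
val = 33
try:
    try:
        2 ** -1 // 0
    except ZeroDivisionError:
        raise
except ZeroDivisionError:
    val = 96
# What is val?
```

Step-by-step execution trace:
1. Inner try: `2 ** -1 // 0` raises ZeroDivisionError.
2. Inner `except ZeroDivisionError` matches; bare `raise` re-raises the same ZeroDivisionError.
3. Outer `except ZeroDivisionError` matches → val = 96.
Result: 96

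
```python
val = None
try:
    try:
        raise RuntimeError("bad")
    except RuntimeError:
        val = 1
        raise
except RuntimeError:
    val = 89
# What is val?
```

Step-by-step execution trace:
1. Inner try: `raise RuntimeError("bad")` raises RuntimeError.
2. Inner `except RuntimeError` matches → val = 1.
3. bare `raise` re-raises the same RuntimeError.
4. Outer `except RuntimeError` matches → val = 89.
Result: 89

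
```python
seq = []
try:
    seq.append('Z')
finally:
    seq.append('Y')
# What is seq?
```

Step-by-step execution trace:
1. try: `seq.append('Z')` → seq = ['Z'].
2. The try body completes without raising.
3. finally always runs: `seq.append('Y')` → seq = ['Z', 'Y'].
Result: ['Z', 'Y']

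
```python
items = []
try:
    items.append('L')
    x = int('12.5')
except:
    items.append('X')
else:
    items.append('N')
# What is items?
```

Step-by-step execution trace:
1. try: `items.append('L')` → items = ['L'].
2. `x = int('12.5')` raises ValueError.
3. bare `except` matches → `items.append('X')` → items = ['L', 'X'].
4. `else` is skipped (an exception was raised).
Result: ['L', 'X']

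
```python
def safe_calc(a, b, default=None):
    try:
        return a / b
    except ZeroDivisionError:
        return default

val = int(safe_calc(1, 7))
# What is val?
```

Step-by-step execution trace:
1. `safe_calc(1, 7)` enters try: `return 1 / 7` → returns 0.14285714285714285. No exception raised.
2. `except ZeroDivisionError` is skipped.
3. `int(0.14285714285714285)` → 0 → val = 0.
Result: 0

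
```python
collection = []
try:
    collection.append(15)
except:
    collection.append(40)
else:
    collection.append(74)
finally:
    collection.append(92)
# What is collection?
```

Step-by-step execution trace:
1. try: `collection.append(15)` → collection = [15]. No exception raised.
2. `except` is skipped.
3. `else` runs: `collection.append(74)` → collection = [15, 74].
4. `finally` always runs: `collection.append(92)` → collection = [15, 74, 92].
Result: [15, 74, 92]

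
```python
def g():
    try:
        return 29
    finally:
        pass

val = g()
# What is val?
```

Step-by-step execution trace:
1. `g()` enters try: `return 29` sets pending return value 29.
2. Before returning, `finally: pass` runs (no effect).
3. g() returns 29 → val = 29.
Result: 29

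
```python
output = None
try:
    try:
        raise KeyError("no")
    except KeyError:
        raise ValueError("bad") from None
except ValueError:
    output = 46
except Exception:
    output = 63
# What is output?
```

Step-by-step execution trace:
1. Inner try raises KeyError; inner `except KeyError` catches it.
2. `raise ValueError(...) from None` raises ValueError (from None suppresses __context__, but the active exception is still ValueError).
3. Outer `except ValueError` matches → output = 46.
4. `except Exception` is not reached.
Result: 46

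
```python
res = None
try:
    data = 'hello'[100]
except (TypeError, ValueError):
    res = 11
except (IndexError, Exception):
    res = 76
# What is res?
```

Step-by-step execution trace:
1. `data = 'hello'[100]` raises IndexError.
2. `except (TypeError, ValueError)` does not match IndexError; skipped.
3. `except (IndexError, Exception)` matches (IndexError is in the tuple) → res = 76.
Result: 76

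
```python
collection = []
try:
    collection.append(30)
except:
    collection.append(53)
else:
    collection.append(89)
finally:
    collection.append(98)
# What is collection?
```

Step-by-step execution trace:
1. try: `collection.append(30)` → collection = [30]. No exception raised.
2. `except` is skipped.
3. `else` runs: `collection.append(89)` → collection = [30, 89].
4. `finally` always runs: `collection.append(98)` → collection = [30, 89, 98].
Result: [30, 89, 98]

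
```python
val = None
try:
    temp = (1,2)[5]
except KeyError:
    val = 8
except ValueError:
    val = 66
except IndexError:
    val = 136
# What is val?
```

Step-by-step execution trace:
1. `temp = (1,2)[5]` raises IndexError.
2. `except KeyError` does not match IndexError; skipped.
3. `except ValueError` does not match IndexError; skipped.
4. `except IndexError` matches → val = 136.
Result: 136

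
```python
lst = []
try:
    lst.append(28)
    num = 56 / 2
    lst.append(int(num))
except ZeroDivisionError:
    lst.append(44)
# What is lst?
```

Step-by-step execution trace:
1. try: `lst.append(28)` → lst = [28].
2. `num = 56 / 2` → num = 28.0. No exception raised.
3. `lst.append(int(num))` → lst = [28, 28].
4. `except ZeroDivisionError` is skipped (no exception was raised).
Result: [28, 28]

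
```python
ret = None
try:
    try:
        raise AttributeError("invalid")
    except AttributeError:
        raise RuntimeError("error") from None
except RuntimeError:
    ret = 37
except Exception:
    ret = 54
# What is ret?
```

Step-by-step execution trace:
1. Inner try raises AttributeError; inner `except AttributeError` catches it.
2. `raise RuntimeError(...) from None` raises RuntimeError (from None suppresses __context__, but the active exception is still RuntimeError).
3. Outer `except RuntimeError` matches → ret = 37.
4. `except Exception` is not reached.
Result: 37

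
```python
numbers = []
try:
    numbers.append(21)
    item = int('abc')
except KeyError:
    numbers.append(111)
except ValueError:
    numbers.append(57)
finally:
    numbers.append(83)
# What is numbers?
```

Step-by-step execution trace:
1. try: `numbers.append(21)` → numbers = [21].
2. `item = int('abc')` raises ValueError.
3. `except KeyError` does not match ValueError; skipped.
4. `except ValueError` matches → `numbers.append(57)` → numbers = [21, 57].
5. finally always runs: `numbers.append(83)` → numbers = [21, 57, 83].
Result: [21, 57, 83]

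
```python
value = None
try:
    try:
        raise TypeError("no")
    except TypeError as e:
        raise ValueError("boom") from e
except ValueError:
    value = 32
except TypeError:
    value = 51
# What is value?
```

Step-by-step execution trace:
1. Inner try raises TypeError; inner `except TypeError as e` catches it.
2. `raise ValueError(...) from e` raises ValueError (TypeError is attached as __cause__, but only ValueError is active).
3. Outer `except ValueError` matches → value = 32.
4. `except TypeError` is not reached.
Result: 32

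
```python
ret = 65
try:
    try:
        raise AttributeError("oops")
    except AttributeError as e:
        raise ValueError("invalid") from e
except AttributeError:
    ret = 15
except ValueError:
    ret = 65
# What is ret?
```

Step-by-step execution trace:
1. Inner try raises AttributeError; inner `except AttributeError as e` catches it.
2. `raise ValueError(...) from e` raises ValueError (AttributeError is attached as __cause__, but only ValueError is active).
3. Outer `except AttributeError` does not match ValueError; skipped.
4. Outer `except ValueError` matches → ret = 65.
Result: 65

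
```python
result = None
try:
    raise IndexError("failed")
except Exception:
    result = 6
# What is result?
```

Step-by-step execution trace:
1. `raise IndexError(...)` raises IndexError.
2. `except Exception` matches (IndexError is a subclass of Exception) → result = 6.
Result: 6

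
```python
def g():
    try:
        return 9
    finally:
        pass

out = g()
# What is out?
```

Step-by-step execution trace:
1. `g()` enters try: `return 9` sets pending return value 9.
2. Before returning, `finally: pass` runs (no effect).
3. g() returns 9 → out = 9.
Result: 9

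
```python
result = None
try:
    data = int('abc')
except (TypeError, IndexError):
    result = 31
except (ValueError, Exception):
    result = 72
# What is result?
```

Step-by-step execution trace:
1. `data = int('abc')` raises ValueError.
2. `except (TypeError, IndexError)` does not match ValueError; skipped.
3. `except (ValueError, Exception)` matches (ValueError is in the tuple) → result = 72.
Result: 72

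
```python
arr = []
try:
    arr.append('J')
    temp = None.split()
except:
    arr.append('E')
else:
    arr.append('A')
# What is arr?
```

Step-by-step execution trace:
1. try: `arr.append('J')` → arr = ['J'].
2. `temp = None.split()` raises AttributeError.
3. bare `except` matches → `arr.append('E')` → arr = ['J', 'E'].
4. `else` is skipped (an exception was raised).
Result: ['J', 'E']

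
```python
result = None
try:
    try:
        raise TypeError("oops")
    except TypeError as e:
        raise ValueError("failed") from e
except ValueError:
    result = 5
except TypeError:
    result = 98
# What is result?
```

Step-by-step execution trace:
1. Inner try raises TypeError; inner `except TypeError as e` catches it.
2. `raise ValueError(...) from e` raises ValueError (TypeError is attached as __cause__, but only ValueError is active).
3. Outer `except ValueError` matches → result = 5.
4. `except TypeError` is not reached.
Result: 5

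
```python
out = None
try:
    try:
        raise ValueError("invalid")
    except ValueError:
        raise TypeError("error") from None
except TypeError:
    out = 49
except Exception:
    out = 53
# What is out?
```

Step-by-step execution trace:
1. Inner try raises ValueError; inner `except ValueError` catches it.
2. `raise TypeError(...) from None` raises TypeError (from None suppresses __context__, but the active exception is still TypeError).
3. Outer `except TypeError` matches → out = 49.
4. `except Exception` is not reached.
Result: 49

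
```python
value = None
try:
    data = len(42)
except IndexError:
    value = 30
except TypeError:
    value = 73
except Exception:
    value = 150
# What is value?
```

Step-by-step execution trace:
1. `data = len(42)` raises TypeError.
2. `except IndexError` does not match TypeError; skipped.
3. `except TypeError` matches → value = 73.
4. Remaining except clauses are skipped.
Result: 73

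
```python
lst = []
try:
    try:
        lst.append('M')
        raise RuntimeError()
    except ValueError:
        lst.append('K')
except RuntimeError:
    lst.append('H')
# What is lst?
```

Step-by-step execution trace:
1. Inner try: `lst.append('M')` → lst = ['M'].
2. `raise RuntimeError()` raises RuntimeError.
3. Inner `except ValueError` does not match RuntimeError; exception propagates to outer try.
4. Outer `except RuntimeError` matches → `lst.append('H')` → lst = ['M', 'H'].
Result: ['M', 'H']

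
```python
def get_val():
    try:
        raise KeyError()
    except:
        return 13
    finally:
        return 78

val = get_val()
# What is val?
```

Step-by-step execution trace:
1. `get_val()` enters try: `raise KeyError()` raises KeyError.
2. bare `except` matches → `return 13` sets pending return value 13.
3. Before returning, `finally: return 78` runs and overrides the pending return.
4. get_val() returns 78 → val = 78.
Result: 78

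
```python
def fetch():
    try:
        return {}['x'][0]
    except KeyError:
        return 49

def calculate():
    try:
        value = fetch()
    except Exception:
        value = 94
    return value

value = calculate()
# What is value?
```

Step-by-step execution trace:
1. `calculate()` calls `fetch()`.
2. In fetch: `{}['x'][0]` raises KeyError; `except KeyError` catches it → returns 49.
3. In calculate: `value = fetch()` → value = 49. No exception reaches calculate.
4. `except Exception` is skipped; calculate returns 49.
5. value = 49.
Result: 49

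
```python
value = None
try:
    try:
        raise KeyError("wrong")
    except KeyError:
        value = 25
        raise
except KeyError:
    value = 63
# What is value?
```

Step-by-step execution trace:
1. Inner try: `raise KeyError("wrong")` raises KeyError.
2. Inner `except KeyError` matches → value = 25.
3. bare `raise` re-raises the same KeyError.
4. Outer `except KeyError` matches → value = 63.
Result: 63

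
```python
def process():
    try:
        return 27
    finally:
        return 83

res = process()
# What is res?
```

Step-by-step execution trace:
1. `process()` enters try: `return 27` sets pending return value 27.
2. Before returning, `finally: return 83` runs and overrides the pending return.
3. process() returns 83 → res = 83.
Result: 83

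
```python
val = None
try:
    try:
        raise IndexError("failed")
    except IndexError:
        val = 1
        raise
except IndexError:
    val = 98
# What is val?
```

Step-by-step execution trace:
1. Inner try: `raise IndexError("failed")` raises IndexError.
2. Inner `except IndexError` matches → val = 1.
3. bare `raise` re-raises the same IndexError.
4. Outer `except IndexError` matches → val = 98.
Result: 98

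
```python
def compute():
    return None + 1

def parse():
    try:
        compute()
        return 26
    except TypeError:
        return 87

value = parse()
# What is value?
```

Step-by-step execution trace:
1. `parse()` calls `compute()`.
2. `compute()` evaluates `None + 1`, which raises TypeError; it propagates to the caller.
3. `return 26` is not reached.
4. `except TypeError` in parse matches → returns 87.
5. value = 87.
Result: 87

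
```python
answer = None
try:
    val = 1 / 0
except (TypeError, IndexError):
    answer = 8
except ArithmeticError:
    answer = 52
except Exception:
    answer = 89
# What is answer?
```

Step-by-step execution trace:
1. `val = 1 / 0` raises ZeroDivisionError.
2. `except (TypeError, IndexError)` does not match ZeroDivisionError; skipped.
3. `except ArithmeticError` matches (ZeroDivisionError is a subclass of ArithmeticError) → answer = 52.
4. `except Exception` is not reached.
Result: 52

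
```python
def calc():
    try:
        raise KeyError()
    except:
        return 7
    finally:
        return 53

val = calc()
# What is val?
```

Step-by-step execution trace:
1. `calc()` enters try: `raise KeyError()` raises KeyError.
2. bare `except` matches → `return 7` sets pending return value 7.
3. Before returning, `finally: return 53` runs and overrides the pending return.
4. calc() returns 53 → val = 53.
Result: 53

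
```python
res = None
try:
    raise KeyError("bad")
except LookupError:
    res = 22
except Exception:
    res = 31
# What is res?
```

Step-by-step execution trace:
1. `raise KeyError(...)` raises KeyError.
2. `except LookupError` matches (KeyError is a subclass of LookupError) → res = 22.
3. `except Exception` is not reached.
Result: 22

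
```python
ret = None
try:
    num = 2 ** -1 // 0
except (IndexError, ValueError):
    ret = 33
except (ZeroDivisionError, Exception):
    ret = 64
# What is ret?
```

Step-by-step execution trace:
1. `num = 2 ** -1 // 0` raises ZeroDivisionError.
2. `except (IndexError, ValueError)` does not match ZeroDivisionError; skipped.
3. `except (ZeroDivisionError, Exception)` matches (ZeroDivisionError is in the tuple) → ret = 64.
Result: 64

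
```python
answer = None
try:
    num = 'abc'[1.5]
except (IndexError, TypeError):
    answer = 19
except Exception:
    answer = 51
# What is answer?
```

Step-by-step execution trace:
1. `num = 'abc'[1.5]` raises TypeError.
2. `except (IndexError, TypeError)` matches (TypeError is in the tuple) → answer = 19.
3. `except Exception` is not reached.
Result: 19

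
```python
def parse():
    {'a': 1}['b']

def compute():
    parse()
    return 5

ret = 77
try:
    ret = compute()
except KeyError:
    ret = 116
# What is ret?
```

Step-by-step execution trace:
1. ret starts at 77.
2. try: `compute()` calls `parse()`.
3. `parse()` evaluates `{'a': 1}['b']`, which raises KeyError; it propagates through compute (uncaught).
4. `return 5` in compute is not reached; the assignment to ret does not complete.
5. `except KeyError` matches → ret = 116.
Result: 116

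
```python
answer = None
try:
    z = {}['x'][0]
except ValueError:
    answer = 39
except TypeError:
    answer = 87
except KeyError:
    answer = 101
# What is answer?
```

Step-by-step execution trace:
1. `z = {}['x'][0]` raises KeyError.
2. `except ValueError` does not match KeyError; skipped.
3. `except TypeError` does not match KeyError; skipped.
4. `except KeyError` matches → answer = 101.
Result: 101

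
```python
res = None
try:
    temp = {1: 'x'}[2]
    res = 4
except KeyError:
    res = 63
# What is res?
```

Step-by-step execution trace:
1. `temp = {1: 'x'}[2]` raises KeyError.
2. `res = 4` is not reached.
3. `except KeyError` matches → res = 63.
Result: 63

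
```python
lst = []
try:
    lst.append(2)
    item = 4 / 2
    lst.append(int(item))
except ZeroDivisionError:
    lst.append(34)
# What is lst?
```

Step-by-step execution trace:
1. try: `lst.append(2)` → lst = [2].
2. `item = 4 / 2` → item = 2.0. No exception raised.
3. `lst.append(int(item))` → lst = [2, 2].
4. `except ZeroDivisionError` is skipped (no exception was raised).
Result: [2, 2]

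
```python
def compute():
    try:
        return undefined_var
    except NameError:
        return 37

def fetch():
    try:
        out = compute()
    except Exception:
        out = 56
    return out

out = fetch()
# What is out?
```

Step-by-step execution trace:
1. `fetch()` calls `compute()`.
2. In compute: `undefined_var` raises NameError; `except NameError` catches it → returns 37.
3. In fetch: `out = compute()` → out = 37. No exception reaches fetch.
4. `except Exception` is skipped; fetch returns 37.
5. out = 37.
Result: 37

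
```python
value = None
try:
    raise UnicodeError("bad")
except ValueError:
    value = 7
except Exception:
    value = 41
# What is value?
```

Step-by-step execution trace:
1. `raise UnicodeError(...)` raises UnicodeError.
2. `except ValueError` matches (UnicodeError is a subclass of ValueError) → value = 7.
3. `except Exception` is not reached.
Result: 7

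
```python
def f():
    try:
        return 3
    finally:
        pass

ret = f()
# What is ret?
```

Step-by-step execution trace:
1. `f()` enters try: `return 3` sets pending return value 3.
2. Before returning, `finally: pass` runs (no effect).
3. f() returns 3 → ret = 3.
Result: 3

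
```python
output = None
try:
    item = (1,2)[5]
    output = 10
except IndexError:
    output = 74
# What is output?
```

Step-by-step execution trace:
1. `item = (1,2)[5]` raises IndexError.
2. `output = 10` is not reached.
3. `except IndexError` matches → output = 74.
Result: 74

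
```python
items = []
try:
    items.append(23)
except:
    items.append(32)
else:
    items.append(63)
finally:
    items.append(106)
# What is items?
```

Step-by-step execution trace:
1. try: `items.append(23)` → items = [23]. No exception raised.
2. `except` is skipped.
3. `else` runs: `items.append(63)` → items = [23, 63].
4. `finally` always runs: `items.append(106)` → items = [23, 63, 106].
Result: [23, 63, 106]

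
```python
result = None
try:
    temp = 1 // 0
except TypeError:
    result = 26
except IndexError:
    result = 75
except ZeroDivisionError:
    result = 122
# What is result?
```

Step-by-step execution trace:
1. `temp = 1 // 0` raises ZeroDivisionError.
2. `except TypeError` does not match ZeroDivisionError; skipped.
3. `except IndexError` does not match ZeroDivisionError; skipped.
4. `except ZeroDivisionError` matches → result = 122.
Result: 122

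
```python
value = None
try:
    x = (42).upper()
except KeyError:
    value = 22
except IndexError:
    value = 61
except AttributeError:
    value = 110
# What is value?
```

Step-by-step execution trace:
1. `x = (42).upper()` raises AttributeError.
2. `except KeyError` does not match AttributeError; skipped.
3. `except IndexError` does not match AttributeError; skipped.
4. `except AttributeError` matches → value = 110.
Result: 110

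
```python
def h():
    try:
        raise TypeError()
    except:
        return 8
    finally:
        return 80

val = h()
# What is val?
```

Step-by-step execution trace:
1. `h()` enters try: `raise TypeError()` raises TypeError.
2. bare `except` matches → `return 8` sets pending return value 8.
3. Before returning, `finally: return 80` runs and overrides the pending return.
4. h() returns 80 → val = 80.
Result: 80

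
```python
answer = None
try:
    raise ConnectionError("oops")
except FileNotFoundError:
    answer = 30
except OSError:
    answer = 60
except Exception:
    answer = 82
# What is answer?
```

Step-by-step execution trace:
1. `raise ConnectionError(...)` raises ConnectionError.
2. `except FileNotFoundError` does not match (ConnectionError is not a subclass of FileNotFoundError); skipped.
3. `except OSError` matches (ConnectionError is a subclass of OSError) → answer = 60.
4. `except Exception` is not reached.
Result: 60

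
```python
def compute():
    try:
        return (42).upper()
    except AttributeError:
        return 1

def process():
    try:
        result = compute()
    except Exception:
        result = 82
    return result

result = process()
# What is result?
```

Step-by-step execution trace:
1. `process()` calls `compute()`.
2. In compute: `(42).upper()` raises AttributeError; `except AttributeError` catches it → returns 1.
3. In process: `result = compute()` → result = 1. No exception reaches process.
4. `except Exception` is skipped; process returns 1.
5. result = 1.
Result: 1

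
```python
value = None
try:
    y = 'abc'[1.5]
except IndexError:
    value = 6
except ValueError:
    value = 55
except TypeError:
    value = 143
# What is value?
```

Step-by-step execution trace:
1. `y = 'abc'[1.5]` raises TypeError.
2. `except IndexError` does not match TypeError; skipped.
3. `except ValueError` does not match TypeError; skipped.
4. `except TypeError` matches → value = 143.
Result: 143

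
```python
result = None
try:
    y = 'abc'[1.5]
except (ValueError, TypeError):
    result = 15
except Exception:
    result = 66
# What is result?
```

Step-by-step execution trace:
1. `y = 'abc'[1.5]` raises TypeError.
2. `except (ValueError, TypeError)` matches (TypeError is in the tuple) → result = 15.
3. `except Exception` is not reached.
Result: 15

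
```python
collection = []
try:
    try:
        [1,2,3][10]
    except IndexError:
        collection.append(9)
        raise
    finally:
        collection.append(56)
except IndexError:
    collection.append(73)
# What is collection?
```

Step-by-step execution trace:
1. Inner try: `[1,2,3][10]` raises IndexError.
2. Inner `except IndexError` matches → `collection.append(9)` → collection = [9].
3. bare `raise` re-raises IndexError.
4. Inner `finally` runs during unwinding: `collection.append(56)` → collection = [9, 56].
5. Outer `except IndexError` matches → `collection.append(73)` → collection = [9, 56, 73].
Result: [9, 56, 73]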